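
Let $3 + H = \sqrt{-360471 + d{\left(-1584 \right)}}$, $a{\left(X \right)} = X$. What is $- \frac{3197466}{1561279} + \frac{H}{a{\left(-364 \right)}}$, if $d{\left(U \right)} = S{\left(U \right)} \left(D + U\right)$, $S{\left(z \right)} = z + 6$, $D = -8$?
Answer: $- \frac{1159193787}{568305556} - \frac{\sqrt{2151705}}{364} \approx -6.0696$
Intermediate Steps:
$S{\left(z \right)} = 6 + z$
$d{\left(U \right)} = \left(-8 + U\right) \left(6 + U\right)$ ($d{\left(U \right)} = \left(6 + U\right) \left(-8 + U\right) = \left(-8 + U\right) \left(6 + U\right)$)
$H = -3 + \sqrt{2151705}$ ($H = -3 + \sqrt{-360471 + \left(-8 - 1584\right) \left(6 - 1584\right)} = -3 + \sqrt{-360471 - -2512176} = -3 + \sqrt{-360471 + 2512176} = -3 + \sqrt{2151705} \approx 1463.9$)
$- \frac{3197466}{1561279} + \frac{H}{a{\left(-364 \right)}} = - \frac{3197466}{1561279} + \frac{-3 + \sqrt{2151705}}{-364} = \left(-3197466\right) \frac{1}{1561279} + \left(-3 + \sqrt{2151705}\right) \left(- \frac{1}{364}\right) = - \frac{3197466}{1561279} + \left(\frac{3}{364} - \frac{\sqrt{2151705}}{364}\right) = - \frac{1159193787}{568305556} - \frac{\sqrt{2151705}}{364}$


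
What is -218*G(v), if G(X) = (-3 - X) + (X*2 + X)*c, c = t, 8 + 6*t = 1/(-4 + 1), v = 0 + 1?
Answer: 5341/3 ≈ 1780.3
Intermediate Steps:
v = 1
t = -25/18 (t = -4/3 + 1/(6*(-4 + 1)) = -4/3 + (⅙)/(-3) = -4/3 + (⅙)*(-⅓) = -4/3 - 1/18 = -25/18 ≈ -1.3889)
c = -25/18 ≈ -1.3889
G(X) = -3 - 31*X/6 (G(X) = (-3 - X) + (X*2 + X)*(-25/18) = (-3 - X) + (2*X + X)*(-25/18) = (-3 - X) + (3*X)*(-25/18) = (-3 - X) - 25*X/6 = -3 - 31*X/6)
-218*G(v) = -218*(-3 - 31/6*1) = -218*(-3 - 31/6) = -218*(-49/6) = 5341/3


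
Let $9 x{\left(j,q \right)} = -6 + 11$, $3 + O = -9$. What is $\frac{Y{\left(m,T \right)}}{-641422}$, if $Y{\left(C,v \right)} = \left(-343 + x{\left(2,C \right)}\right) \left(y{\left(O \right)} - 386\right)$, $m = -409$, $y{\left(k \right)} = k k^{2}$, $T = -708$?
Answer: $- \frac{3257674}{2886399} \approx -1.1286$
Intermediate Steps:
$O = -12$ ($O = -3 - 9 = -12$)
$y{\left(k \right)} = k^{3}$
$x{\left(j,q \right)} = \frac{5}{9}$ ($x{\left(j,q \right)} = \frac{-6 + 11}{9} = \frac{1}{9} \cdot 5 = \frac{5}{9}$)
$Y{\left(C,v \right)} = \frac{6515348}{9}$ ($Y{\left(C,v \right)} = \left(-343 + \frac{5}{9}\right) \left(\left(-12\right)^{3} - 386\right) = - \frac{3082 \left(-1728 - 386\right)}{9} = \left(- \frac{3082}{9}\right) \left(-2114\right) = \frac{6515348}{9}$)
$\frac{Y{\left(m,T \right)}}{-641422} = \frac{6515348}{9 \left(-641422\right)} = \frac{6515348}{9} \left(- \frac{1}{641422}\right) = - \frac{3257674}{2886399}$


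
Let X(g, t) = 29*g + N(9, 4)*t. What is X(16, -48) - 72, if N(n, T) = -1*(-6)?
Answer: 104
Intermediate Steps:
N(n, T) = 6
X(g, t) = 6*t + 29*g (X(g, t) = 29*g + 6*t = 6*t + 29*g)
X(16, -48) - 72 = (6*(-48) + 29*16) - 72 = (-288 + 464) - 72 = 176 - 72 = 104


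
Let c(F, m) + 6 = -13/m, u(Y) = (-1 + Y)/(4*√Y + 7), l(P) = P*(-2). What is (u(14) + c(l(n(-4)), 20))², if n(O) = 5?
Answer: 3685151/70000 - 18642*√14/4375 ≈ 36.702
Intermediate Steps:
l(P) = -2*P
u(Y) = (-1 + Y)/(7 + 4*√Y)
c(F, m) = -6 - 13/m
(u(14) + c(l(n(-4)), 20))² = ((-1 + 14)/(7 + 4*√14) + (-6 - 13/20))² = (13/(7 + 4*√14) + (-6 - 13*1/20))² = (13/(7 + 4*√14) + (-6 - 13/20))² = (13/(7 + 4*√14) - 133/20)² = (-133/20 + 13/(7 + 4*√14))²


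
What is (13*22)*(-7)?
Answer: -2002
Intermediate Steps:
(13*22)*(-7) = 286*(-7) = -2002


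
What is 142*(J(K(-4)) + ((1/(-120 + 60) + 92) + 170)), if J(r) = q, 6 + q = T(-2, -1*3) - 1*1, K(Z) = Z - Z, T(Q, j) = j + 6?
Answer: 1099009/30 ≈ 36634.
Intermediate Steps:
T(Q, j) = 6 + j
K(Z) = 0
q = -4 (q = -6 + ((6 - 1*3) - 1*1) = -6 + ((6 - 3) - 1) = -6 + (3 - 1) = -6 + 2 = -4)
J(r) = -4
142*(J(K(-4)) + ((1/(-120 + 60) + 92) + 170)) = 142*(-4 + ((1/(-120 + 60) + 92) + 170)) = 142*(-4 + ((1/(-60) + 92) + 170)) = 142*(-4 + ((-1/60 + 92) + 170)) = 142*(-4 + (5519/60 + 170)) = 142*(-4 + 15719/60) = 142*(15479/60) = 1099009/30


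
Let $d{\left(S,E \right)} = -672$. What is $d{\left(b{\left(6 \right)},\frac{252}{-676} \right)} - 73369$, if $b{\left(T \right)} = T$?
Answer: $-74041$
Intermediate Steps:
$d{\left(b{\left(6 \right)},\frac{252}{-676} \right)} - 73369 = -672 - 73369 = -74041$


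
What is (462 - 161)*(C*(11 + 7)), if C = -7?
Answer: -37926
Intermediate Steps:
(462 - 161)*(C*(11 + 7)) = (462 - 161)*(-7*(11 + 7)) = 301*(-7*18) = 301*(-126) = -37926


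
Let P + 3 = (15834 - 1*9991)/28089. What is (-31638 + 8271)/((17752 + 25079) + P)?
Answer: -656355663/1203001535 ≈ -0.54560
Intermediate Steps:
P = -78424/28089 (P = -3 + (15834 - 1*9991)/28089 = -3 + (15834 - 9991)*(1/28089) = -3 + 5843*(1/28089) = -3 + 5843/28089 = -78424/28089 ≈ -2.7920)
(-31638 + 8271)/((17752 + 25079) + P) = (-31638 + 8271)/((17752 + 25079) - 78424/28089) = -23367/(42831 - 78424/28089) = -23367/1203001535/28089 = -23367*28089/1203001535 = -656355663/1203001535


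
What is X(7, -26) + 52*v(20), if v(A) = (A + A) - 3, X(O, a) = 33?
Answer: 1957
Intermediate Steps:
v(A) = -3 + 2*A (v(A) = 2*A - 3 = -3 + 2*A)
X(7, -26) + 52*v(20) = 33 + 52*(-3 + 2*20) = 33 + 52*(-3 + 40) = 33 + 52*37 = 33 + 1924 = 1957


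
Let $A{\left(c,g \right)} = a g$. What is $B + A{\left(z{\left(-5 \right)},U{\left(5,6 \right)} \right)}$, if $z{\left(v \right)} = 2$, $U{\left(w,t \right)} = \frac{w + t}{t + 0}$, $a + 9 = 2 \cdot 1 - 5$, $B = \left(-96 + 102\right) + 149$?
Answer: $133$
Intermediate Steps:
$B = 155$ ($B = 6 + 149 = 155$)
$a = -12$ ($a = -9 + \left(2 \cdot 1 - 5\right) = -9 + \left(2 - 5\right) = -9 - 3 = -12$)
$U{\left(w,t \right)} = \frac{t + w}{t}$
$A{\left(c,g \right)} = - 12 g$
$B + A{\left(z{\left(-5 \right)},U{\left(5,6 \right)} \right)} = 155 - 12 \frac{6 + 5}{6} = 155 - 12 \cdot \frac{1}{6} \cdot 11 = 155 - 22 = 133$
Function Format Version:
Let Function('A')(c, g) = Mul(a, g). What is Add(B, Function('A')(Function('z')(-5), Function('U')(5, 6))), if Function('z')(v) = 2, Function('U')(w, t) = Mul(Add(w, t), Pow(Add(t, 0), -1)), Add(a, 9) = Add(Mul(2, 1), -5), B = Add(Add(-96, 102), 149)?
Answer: 133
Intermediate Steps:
B = 155 (B = Add(6, 149) = 155)
a = -12 (a = Add(-9, Add(Mul(2, 1), -5)) = Add(-9, Add(2, -5)) = Add(-9, -3) = -12)
Function('U')(w, t) = Mul(Pow(t, -1), Add(t, w)) (Function('U')(w, t) = Mul(Add(t, w), Pow(t, -1)) = Mul(Pow(t, -1), Add(t, w)))
Function('A')(c, g) = Mul(-12, g)
Add(B, Function('A')(Function('z')(-5), Function('U')(5, 6))) = Add(155, Mul(-12, Mul(Pow(6, -1), Add(6, 5)))) = Add(155, Mul(-12, Mul(Rational(1, 6), 11))) = Add(155, Mul(-12, Rational(11, 6))) = Add(155, -22) = 133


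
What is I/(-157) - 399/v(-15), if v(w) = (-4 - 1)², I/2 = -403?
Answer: -42493/3925 ≈ -10.826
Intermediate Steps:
I = -806 (I = 2*(-403) = -806)
v(w) = 25 (v(w) = (-5)² = 25)
I/(-157) - 399/v(-15) = -806/(-157) - 399/25 = -806*(-1/157) - 399*1/25 = 806/157 - 399/25 = -42493/3925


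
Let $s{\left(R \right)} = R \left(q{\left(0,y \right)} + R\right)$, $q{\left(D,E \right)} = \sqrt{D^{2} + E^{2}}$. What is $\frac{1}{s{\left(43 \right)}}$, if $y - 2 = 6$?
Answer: $\frac{1}{2193} \approx 0.000456$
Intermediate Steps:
$y = 8$ ($y = 2 + 6 = 8$)
$s{\left(R \right)} = R \left(8 + R\right)$ ($s{\left(R \right)} = R \left(\sqrt{0^{2} + 8^{2}} + R\right) = R \left(\sqrt{0 + 64} + R\right) = R \left(\sqrt{64} + R\right) = R \left(8 + R\right)$)
$\frac{1}{s{\left(43 \right)}} = \frac{1}{43 \left(8 + 43\right)} = \frac{1}{43 \cdot 51} = \frac{1}{2193}$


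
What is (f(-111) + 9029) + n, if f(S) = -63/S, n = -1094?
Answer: 293616/37 ≈ 7935.6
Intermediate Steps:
(f(-111) + 9029) + n = (-63/(-111) + 9029) - 1094 = (-63*(-1/111) + 9029) - 1094 = (21/37 + 9029) - 1094 = 334094/37 - 1094 = 293616/37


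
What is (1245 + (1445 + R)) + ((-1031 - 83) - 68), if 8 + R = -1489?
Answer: 11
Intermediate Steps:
R = -1497 (R = -8 - 1489 = -1497)
(1245 + (1445 + R)) + ((-1031 - 83) - 68) = (1245 + (1445 - 1497)) + ((-1031 - 83) - 68) = (1245 - 52) + (-1114 - 68) = 1193 - 1182 = 11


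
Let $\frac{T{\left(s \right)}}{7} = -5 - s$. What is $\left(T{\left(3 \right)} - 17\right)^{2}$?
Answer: $5329$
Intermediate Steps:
$T{\left(s \right)} = -35 - 7 s$ ($T{\left(s \right)} = 7 \left(-5 - s\right) = -35 - 7 s$)
$\left(T{\left(3 \right)} - 17\right)^{2} = \left(\left(-35 - 21\right) - 17\right)^{2} = \left(-56 - 17\right)^{2} = \left(-73\right)^{2} = 5329$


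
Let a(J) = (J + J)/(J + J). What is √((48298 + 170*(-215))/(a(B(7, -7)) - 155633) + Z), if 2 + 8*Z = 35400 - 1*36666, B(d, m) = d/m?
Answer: I*√60014179585/19454 ≈ 12.593*I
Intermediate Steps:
a(J) = 1 (a(J) = (2*J)/((2*J)) = (2*J)*(1/(2*J)) = 1)
Z = -317/2 (Z = -¼ + (35400 - 1*36666)/8 = -¼ + (35400 - 36666)/8 = -¼ + (⅛)*(-1266) = -¼ - 633/4 = -317/2 ≈ -158.50)
√((48298 + 170*(-215))/(a(B(7, -7)) - 155633) + Z) = √((48298 + 170*(-215))/(1 - 155633) - 317/2) = √((48298 - 36550)/(-155632) - 317/2) = √(11748*(-1/155632) - 317/2) = √(-2937/38908 - 317/2) = √(-6169855/38908) = I*√60014179585/19454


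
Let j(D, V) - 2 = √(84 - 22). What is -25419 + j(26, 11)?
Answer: -25417 + √62 ≈ -25409.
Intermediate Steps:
j(D, V) = 2 + √62 (j(D, V) = 2 + √(84 - 22) = 2 + √62)
-25419 + j(26, 11) = -25419 + (2 + √62) = -25417 + √62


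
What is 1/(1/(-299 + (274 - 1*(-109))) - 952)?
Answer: -84/79967 ≈ -0.0010504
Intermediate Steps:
1/(1/(-299 + (274 - 1*(-109))) - 952) = 1/(1/(-299 + (274 + 109)) - 952) = 1/(1/(-299 + 383) - 952) = 1/(1/84 - 952) = 1/(-79967/84) = -84/79967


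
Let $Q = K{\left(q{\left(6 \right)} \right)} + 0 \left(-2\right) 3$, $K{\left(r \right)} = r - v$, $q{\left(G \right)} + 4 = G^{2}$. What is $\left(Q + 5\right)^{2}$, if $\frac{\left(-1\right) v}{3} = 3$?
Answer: $2116$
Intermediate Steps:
$v = -9$ ($v = \left(-3\right) 3 = -9$)
$q{\left(G \right)} = -4 + G^{2}$
$K{\left(r \right)} = 9 + r$ ($K{\left(r \right)} = r - -9 = r + 9 = 9 + r$)
$Q = 41$ ($Q = \left(9 - \left(4 - 6^{2}\right)\right) + 0 \left(-2\right) 3 = \left(9 + \left(-4 + 36\right)\right) + 0 \cdot 3 = \left(9 + 32\right) + 0 = 41 + 0 = 41$)
$\left(Q + 5\right)^{2} = \left(41 + 5\right)^{2} = 46^{2} = 2116$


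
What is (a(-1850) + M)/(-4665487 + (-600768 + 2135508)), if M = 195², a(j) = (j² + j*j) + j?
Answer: -6881175/3130747 ≈ -2.1979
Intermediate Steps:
a(j) = j + 2*j² (a(j) = (j² + j²) + j = 2*j² + j = j + 2*j²)
M = 38025
(a(-1850) + M)/(-4665487 + (-600768 + 2135508)) = (-1850*(1 + 2*(-1850)) + 38025)/(-4665487 + (-600768 + 2135508)) = (-1850*(1 - 3700) + 38025)/(-4665487 + 1534740) = (-1850*(-3699) + 38025)/(-3130747) = (6843150 + 38025)*(-1/3130747) = 6881175*(-1/3130747) = -6881175/3130747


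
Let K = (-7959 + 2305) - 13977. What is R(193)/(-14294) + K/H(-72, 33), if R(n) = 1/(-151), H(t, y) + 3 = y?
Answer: -10592858146/16187955 ≈ -654.37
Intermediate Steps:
H(t, y) = -3 + y
R(n) = -1/151
K = -19631 (K = -5654 - 13977 = -19631)
R(193)/(-14294) + K/H(-72, 33) = -1/151/(-14294) - 19631/(-3 + 33) = -1/151*(-1/14294) - 19631/30 = 1/2158394 - 19631*1/30 = 1/2158394 - 19631/30 = -10592858146/16187955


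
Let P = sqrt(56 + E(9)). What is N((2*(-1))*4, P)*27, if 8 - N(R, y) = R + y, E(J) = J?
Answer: 432 - 27*sqrt(65) ≈ 214.32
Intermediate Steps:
P = sqrt(65) (P = sqrt(56 + 9) = sqrt(65) ≈ 8.0623)
N(R, y) = 8 - R - y (N(R, y) = 8 - (R + y) = 8 + (-R - y) = 8 - R - y)
N((2*(-1))*4, P)*27 = (8 - 2*(-1)*4 - sqrt(65))*27 = (8 - (-2)*4 - sqrt(65))*27 = (8 - 1*(-8) - sqrt(65))*27 = (8 + 8 - sqrt(65))*27 = (16 - sqrt(65))*27 = 432 - 27*sqrt(65)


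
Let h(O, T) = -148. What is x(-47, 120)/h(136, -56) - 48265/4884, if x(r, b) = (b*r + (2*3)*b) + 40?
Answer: 112775/4884 ≈ 23.091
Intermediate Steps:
x(r, b) = 40 + 6*b + b*r (x(r, b) = (b*r + 6*b) + 40 = (6*b + b*r) + 40 = 40 + 6*b + b*r)
x(-47, 120)/h(136, -56) - 48265/4884 = (40 + 6*120 + 120*(-47))/(-148) - 48265/4884 = (40 + 720 - 5640)*(-1/148) - 48265*1/4884 = -4880*(-1/148) - 48265/4884 = 1220/37 - 48265/4884 = 112775/4884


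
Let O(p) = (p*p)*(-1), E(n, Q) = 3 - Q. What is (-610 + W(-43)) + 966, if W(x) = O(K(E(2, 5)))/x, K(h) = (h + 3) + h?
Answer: 15309/43 ≈ 356.02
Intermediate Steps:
K(h) = 3 + 2*h (K(h) = (3 + h) + h = 3 + 2*h)
O(p) = -p² (O(p) = p²*(-1) = -p²)
W(x) = -1/x (W(x) = (-(3 + 2*(3 - 1*5))²)/x = (-(3 + 2*(3 - 5))²)/x = (-(3 + 2*(-2))²)/x = (-(3 - 4)²)/x = (-1*(-1)²)/x = (-1*1)/x = -1/x)
(-610 + W(-43)) + 966 = (-610 - 1/(-43)) + 966 = (-610 - 1*(-1/43)) + 966 = (-610 + 1/43) + 966 = -26229/43 + 966 = 15309/43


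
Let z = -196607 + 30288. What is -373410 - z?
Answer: -207091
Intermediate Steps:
z = -166319
-373410 - z = -373410 - 1*(-166319) = -373410 + 166319 = -207091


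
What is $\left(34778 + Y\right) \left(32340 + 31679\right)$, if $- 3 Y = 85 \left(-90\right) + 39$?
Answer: $2388868985$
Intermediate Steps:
$Y = 2537$ ($Y = - \frac{85 \left(-90\right) + 39}{3} = - \frac{-7650 + 39}{3} = \left(- \frac{1}{3}\right) \left(-7611\right) = 2537$)
$\left(34778 + Y\right) \left(32340 + 31679\right) = \left(34778 + 2537\right) \left(32340 + 31679\right) = 37315 \cdot 64019 = 2388868985$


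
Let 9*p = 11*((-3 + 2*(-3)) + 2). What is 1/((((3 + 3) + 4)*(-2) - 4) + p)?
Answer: -9/293 ≈ -0.030717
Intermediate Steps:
p = -77/9 (p = (11*((-3 + 2*(-3)) + 2))/9 = (11*((-3 - 6) + 2))/9 = (11*(-9 + 2))/9 = (11*(-7))/9 = (⅑)*(-77) = -77/9 ≈ -8.5556)
1/((((3 + 3) + 4)*(-2) - 4) + p) = 1/((((3 + 3) + 4)*(-2) - 4) - 77/9) = 1/(((6 + 4)*(-2) - 4) - 77/9) = 1/((10*(-2) - 4) - 77/9) = 1/((-20 - 4) - 77/9) = 1/(-24 - 77/9) = 1/(-293/9) = -9/293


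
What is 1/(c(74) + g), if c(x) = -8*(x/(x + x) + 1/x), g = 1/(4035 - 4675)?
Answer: -23680/97317 ≈ -0.24333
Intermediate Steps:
g = -1/640 (g = 1/(-640) = -1/640 ≈ -0.0015625)
c(x) = -4 - 8/x (c(x) = -8*(x/((2*x)) + 1/x) = -8*(x*(1/(2*x)) + 1/x) = -8*(½ + 1/x) = -4 - 8/x)
1/(c(74) + g) = 1/((-4 - 8/74) - 1/640) = 1/((-4 - 8*1/74) - 1/640) = 1/((-4 - 4/37) - 1/640) = 1/(-152/37 - 1/640) = 1/(-97317/23680) = -23680/97317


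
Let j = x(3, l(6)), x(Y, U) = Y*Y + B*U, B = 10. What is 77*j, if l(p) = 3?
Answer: 3003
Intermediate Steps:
x(Y, U) = Y² + 10*U (x(Y, U) = Y*Y + 10*U = Y² + 10*U)
j = 39 (j = 3² + 10*3 = 9 + 30 = 39)
77*j = 77*39 = 3003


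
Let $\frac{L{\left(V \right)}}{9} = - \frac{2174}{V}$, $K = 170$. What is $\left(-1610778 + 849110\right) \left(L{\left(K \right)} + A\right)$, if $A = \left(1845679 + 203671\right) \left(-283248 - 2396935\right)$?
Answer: $\frac{20917814077907274532}{5} \approx 4.1836 \cdot 10^{18}$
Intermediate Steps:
$A = -5492633031050$ ($A = 2049350 \left(-2680183\right) = -5492633031050$)
$L{\left(V \right)} = - \frac{19566}{V}$ ($L{\left(V \right)} = 9 \left(- \frac{2174}{V}\right) = - \frac{19566}{V}$)
$\left(-1610778 + 849110\right) \left(L{\left(K \right)} + A\right) = \left(-1610778 + 849110\right) \left(- \frac{19566}{170} - 5492633031050\right) = - 761668 \left(\left(-19566\right) \frac{1}{170} - 5492633031050\right) = - 761668 \left(- \frac{9783}{85} - 5492633031050\right) = \left(-761668\right) \left(- \frac{466873807649033}{85}\right) = \frac{20917814077907274532}{5}$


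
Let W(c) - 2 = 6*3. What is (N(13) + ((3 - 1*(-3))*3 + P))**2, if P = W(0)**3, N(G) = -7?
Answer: 64176121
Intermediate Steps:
W(c) = 20 (W(c) = 2 + 6*3 = 2 + 18 = 20)
P = 8000 (P = 20**3 = 8000)
(N(13) + ((3 - 1*(-3))*3 + P))**2 = (-7 + ((3 - 1*(-3))*3 + 8000))**2 = (-7 + ((3 + 3)*3 + 8000))**2 = (-7 + (6*3 + 8000))**2 = (-7 + (18 + 8000))**2 = (-7 + 8018)**2 = 8011**2 = 64176121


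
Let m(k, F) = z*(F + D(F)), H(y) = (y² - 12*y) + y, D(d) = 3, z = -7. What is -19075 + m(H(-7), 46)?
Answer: -19418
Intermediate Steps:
H(y) = y² - 11*y
m(k, F) = -21 - 7*F (m(k, F) = -7*(F + 3) = -7*(3 + F) = -21 - 7*F)
-19075 + m(H(-7), 46) = -19075 + (-21 - 7*46) = -19075 + (-21 - 322) = -19075 - 343 = -19418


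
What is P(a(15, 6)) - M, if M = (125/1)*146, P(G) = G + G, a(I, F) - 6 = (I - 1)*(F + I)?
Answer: -17650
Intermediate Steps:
a(I, F) = 6 + (-1 + I)*(F + I) (a(I, F) = 6 + (I - 1)*(F + I) = 6 + (-1 + I)*(F + I))
P(G) = 2*G
M = 18250 (M = (125*1)*146 = 125*146 = 18250)
P(a(15, 6)) - M = 2*(6 + 15² - 1*6 - 1*15 + 6*15) - 1*18250 = 2*(6 + 225 - 6 - 15 + 90) - 18250 = 2*300 - 18250 = 600 - 18250 = -17650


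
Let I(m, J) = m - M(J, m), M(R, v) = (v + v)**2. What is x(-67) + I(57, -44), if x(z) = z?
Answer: -13006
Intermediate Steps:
M(R, v) = 4*v**2 (M(R, v) = (2*v)**2 = 4*v**2)
I(m, J) = m - 4*m**2
x(-67) + I(57, -44) = -67 + 57*(1 - 4*57) = -67 + 57*(1 - 228) = -67 + 57*(-227) = -67 - 12939 = -13006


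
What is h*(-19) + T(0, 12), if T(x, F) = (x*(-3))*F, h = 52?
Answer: -988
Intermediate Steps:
T(x, F) = -3*F*x (T(x, F) = (-3*x)*F = -3*F*x)
h*(-19) + T(0, 12) = 52*(-19) - 3*12*0 = -988 + 0 = -988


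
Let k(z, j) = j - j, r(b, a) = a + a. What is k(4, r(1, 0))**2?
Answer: 0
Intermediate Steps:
r(b, a) = 2*a
k(z, j) = 0
k(4, r(1, 0))**2 = 0**2 = 0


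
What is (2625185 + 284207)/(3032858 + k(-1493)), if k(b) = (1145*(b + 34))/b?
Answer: 4343722256/4529727549 ≈ 0.95894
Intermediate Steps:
k(b) = (38930 + 1145*b)/b (k(b) = (1145*(34 + b))/b = (38930 + 1145*b)/b)
(2625185 + 284207)/(3032858 + k(-1493)) = (2625185 + 284207)/(3032858 + (1145 + 38930/(-1493))) = 2909392/(3032858 + (1145 + 38930*(-1/1493))) = 2909392/(3032858 + (1145 - 38930/1493)) = 2909392/(3032858 + 1670555/1493) = 2909392/(4529727549/1493) = 2909392*(1493/4529727549) = 4343722256/4529727549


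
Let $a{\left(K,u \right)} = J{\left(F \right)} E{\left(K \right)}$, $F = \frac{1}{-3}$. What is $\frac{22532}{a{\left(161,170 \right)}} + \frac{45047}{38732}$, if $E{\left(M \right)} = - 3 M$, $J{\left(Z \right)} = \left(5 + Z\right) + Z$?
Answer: $- \frac{80391}{8372} \approx -9.6024$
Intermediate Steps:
$F = - \frac{1}{3} \approx -0.33333$
$J{\left(Z \right)} = 5 + 2 Z$
$a{\left(K,u \right)} = - 13 K$ ($a{\left(K,u \right)} = \left(5 + 2 \left(- \frac{1}{3}\right)\right) \left(- 3 K\right) = \left(5 - \frac{2}{3}\right) \left(- 3 K\right) = \frac{13 \left(- 3 K\right)}{3} = - 13 K$)
$\frac{22532}{a{\left(161,170 \right)}} + \frac{45047}{38732} = \frac{22532}{\left(-13\right) 161} + \frac{45047}{38732} = \frac{22532}{-2093} + 45047 \cdot \frac{1}{38732} = 22532 \left(- \frac{1}{2093}\right) + \frac{107}{92} = - \frac{22532}{2093} + \frac{107}{92} = - \frac{80391}{8372}$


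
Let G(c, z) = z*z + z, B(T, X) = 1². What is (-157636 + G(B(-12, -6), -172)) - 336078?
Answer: -464302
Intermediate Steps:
B(T, X) = 1
G(c, z) = z + z² (G(c, z) = z² + z = z + z²)
(-157636 + G(B(-12, -6), -172)) - 336078 = (-157636 - 172*(1 - 172)) - 336078 = (-157636 - 172*(-171)) - 336078 = (-157636 + 29412) - 336078 = -128224 - 336078 = -464302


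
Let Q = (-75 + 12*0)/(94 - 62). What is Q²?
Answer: 5625/1024 ≈ 5.4932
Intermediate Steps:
Q = -75/32 (Q = (-75 + 0)/32 = -75*1/32 = -75/32 ≈ -2.3438)
Q² = (-75/32)² = 5625/1024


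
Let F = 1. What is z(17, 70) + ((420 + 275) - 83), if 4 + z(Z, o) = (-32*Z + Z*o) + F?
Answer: 1255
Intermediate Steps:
z(Z, o) = -3 - 32*Z + Z*o (z(Z, o) = -4 + ((-32*Z + Z*o) + 1) = -4 + (1 - 32*Z + Z*o) = -3 - 32*Z + Z*o)
z(17, 70) + ((420 + 275) - 83) = (-3 - 32*17 + 17*70) + ((420 + 275) - 83) = (-3 - 544 + 1190) + (695 - 83) = 643 + 612 = 1255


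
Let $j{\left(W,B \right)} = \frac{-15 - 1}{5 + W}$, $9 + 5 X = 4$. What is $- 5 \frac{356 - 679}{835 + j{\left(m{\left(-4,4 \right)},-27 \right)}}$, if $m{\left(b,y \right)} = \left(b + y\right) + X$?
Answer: $\frac{1615}{831} \approx 1.9434$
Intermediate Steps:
$X = -1$ ($X = - \frac{9}{5} + \frac{1}{5} \cdot 4 = - \frac{9}{5} + \frac{4}{5} = -1$)
$m{\left(b,y \right)} = -1 + b + y$ ($m{\left(b,y \right)} = \left(b + y\right) - 1 = -1 + b + y$)
$j{\left(W,B \right)} = - \frac{16}{5 + W}$
$- 5 \frac{356 - 679}{835 + j{\left(m{\left(-4,4 \right)},-27 \right)}} = - 5 \frac{356 - 679}{835 - \frac{16}{5 - 1}} = - 5 \left(- \frac{323}{835 - \frac{16}{5 - 1}}\right) = - 5 \left(- \frac{323}{835 - \frac{16}{4}}\right) = - 5 \left(- \frac{323}{835 - 4}\right) = - 5 \left(- \frac{323}{831}\right) = - 5 \left(\left(-323\right) \frac{1}{831}\right) = \left(-5\right) \left(- \frac{323}{831}\right) = \frac{1615}{831}$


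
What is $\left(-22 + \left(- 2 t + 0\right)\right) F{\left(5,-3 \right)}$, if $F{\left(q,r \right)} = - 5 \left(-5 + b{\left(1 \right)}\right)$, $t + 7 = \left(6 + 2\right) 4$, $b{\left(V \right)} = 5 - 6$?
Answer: $-2160$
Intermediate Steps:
$b{\left(V \right)} = -1$ ($b{\left(V \right)} = 5 - 6 = -1$)
$t = 25$ ($t = -7 + \left(6 + 2\right) 4 = -7 + 8 \cdot 4 = -7 + 32 = 25$)
$F{\left(q,r \right)} = 30$ ($F{\left(q,r \right)} = - 5 \left(-5 - 1\right) = \left(-5\right) \left(-6\right) = 30$)
$\left(-22 + \left(- 2 t + 0\right)\right) F{\left(5,-3 \right)} = \left(-22 + \left(\left(-2\right) 25 + 0\right)\right) 30 = \left(-22 + \left(-50 + 0\right)\right) 30 = \left(-22 - 50\right) 30 = \left(-72\right) 30 = -2160$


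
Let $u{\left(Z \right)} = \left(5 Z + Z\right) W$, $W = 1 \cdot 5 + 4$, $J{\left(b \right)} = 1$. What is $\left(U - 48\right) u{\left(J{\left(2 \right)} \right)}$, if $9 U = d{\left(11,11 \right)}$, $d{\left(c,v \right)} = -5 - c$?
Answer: $-2688$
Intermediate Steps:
$W = 9$ ($W = 5 + 4 = 9$)
$U = - \frac{16}{9}$ ($U = \frac{-5 - 11}{9} = \frac{1}{9} \left(-16\right) = - \frac{16}{9} \approx -1.7778$)
$u{\left(Z \right)} = 54 Z$ ($u{\left(Z \right)} = \left(5 Z + Z\right) 9 = 6 Z 9 = 54 Z$)
$\left(U - 48\right) u{\left(J{\left(2 \right)} \right)} = \left(- \frac{16}{9} - 48\right) 54 \cdot 1 = \left(- \frac{448}{9}\right) 54 = -2688$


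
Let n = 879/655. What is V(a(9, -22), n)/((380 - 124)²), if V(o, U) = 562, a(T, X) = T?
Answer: 281/32768 ≈ 0.0085754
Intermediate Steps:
n = 879/655 (n = 879*(1/655) = 879/655 ≈ 1.3420)
V(a(9, -22), n)/((380 - 124)²) = 562/((380 - 124)²) = 562/(256²) = 562/65536 = 562*(1/65536) = 281/32768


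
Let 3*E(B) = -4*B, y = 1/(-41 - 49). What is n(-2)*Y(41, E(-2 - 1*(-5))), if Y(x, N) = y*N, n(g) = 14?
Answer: 28/45 ≈ 0.62222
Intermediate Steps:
y = -1/90 (y = 1/(-90) = -1/90 ≈ -0.011111)
E(B) = -4*B/3 (E(B) = (-4*B)/3 = -4*B/3)
Y(x, N) = -N/90
n(-2)*Y(41, E(-2 - 1*(-5))) = 14*(-(-2)*(-2 - 1*(-5))/135) = 14*(-(-2)*(-2 + 5)/135) = 14*(-(-2)*3/135) = 14*(-1/90*(-4)) = 14*(2/45) = 28/45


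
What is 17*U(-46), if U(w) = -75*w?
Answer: 58650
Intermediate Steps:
17*U(-46) = 17*(-75*(-46)) = 17*3450 = 58650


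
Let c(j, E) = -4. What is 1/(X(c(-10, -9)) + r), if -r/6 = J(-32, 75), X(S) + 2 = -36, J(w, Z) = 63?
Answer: -1/416 ≈ -0.0024038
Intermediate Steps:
X(S) = -38 (X(S) = -2 - 36 = -38)
r = -378 (r = -6*63 = -378)
1/(X(c(-10, -9)) + r) = 1/(-38 - 378) = 1/(-416) = -1/416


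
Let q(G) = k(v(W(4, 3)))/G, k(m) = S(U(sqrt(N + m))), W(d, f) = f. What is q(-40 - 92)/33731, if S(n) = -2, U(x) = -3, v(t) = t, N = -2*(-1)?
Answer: 1/2226246 ≈ 4.4919e-7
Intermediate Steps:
N = 2
k(m) = -2
q(G) = -2/G
q(-40 - 92)/33731 = -2/(-40 - 92)/33731 = -2/(-132)*(1/33731) = -2*(-1/132)*(1/33731) = (1/66)*(1/33731) = 1/2226246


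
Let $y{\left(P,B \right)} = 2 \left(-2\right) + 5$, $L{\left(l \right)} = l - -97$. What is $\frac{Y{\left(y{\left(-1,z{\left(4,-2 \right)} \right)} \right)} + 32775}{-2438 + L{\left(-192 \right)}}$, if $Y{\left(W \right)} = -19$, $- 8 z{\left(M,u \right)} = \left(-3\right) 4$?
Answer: $- \frac{32756}{2533} \approx -12.932$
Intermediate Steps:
$z{\left(M,u \right)} = \frac{3}{2}$ ($z{\left(M,u \right)} = - \frac{\left(-3\right) 4}{8} = \left(- \frac{1}{8}\right) \left(-12\right) = \frac{3}{2}$)
$L{\left(l \right)} = 97 + l$ ($L{\left(l \right)} = l + 97 = 97 + l$)
$y{\left(P,B \right)} = 1$ ($y{\left(P,B \right)} = -4 + 5 = 1$)
$\frac{Y{\left(y{\left(-1,z{\left(4,-2 \right)} \right)} \right)} + 32775}{-2438 + L{\left(-192 \right)}} = \frac{-19 + 32775}{-2438 + \left(97 - 192\right)} = \frac{32756}{-2438 - 95} = \frac{32756}{-2533} = 32756 \left(- \frac{1}{2533}\right) = - \frac{32756}{2533}$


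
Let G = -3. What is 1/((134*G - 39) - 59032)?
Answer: -1/59473 ≈ -1.6814e-5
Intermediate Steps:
1/((134*G - 39) - 59032) = 1/((134*(-3) - 39) - 59032) = 1/((-402 - 39) - 59032) = 1/(-441 - 59032) = 1/(-59473) = -1/59473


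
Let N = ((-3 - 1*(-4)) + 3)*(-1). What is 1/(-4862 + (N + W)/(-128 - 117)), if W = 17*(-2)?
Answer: -245/1191152 ≈ -0.00020568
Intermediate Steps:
N = -4 (N = ((-3 + 4) + 3)*(-1) = (1 + 3)*(-1) = 4*(-1) = -4)
W = -34
1/(-4862 + (N + W)/(-128 - 117)) = 1/(-4862 + (-4 - 34)/(-128 - 117)) = 1/(-4862 - 38/(-245)) = 1/(-4862 - 38*(-1/245)) = 1/(-4862 + 38/245) = 1/(-1191152/245) = -245/1191152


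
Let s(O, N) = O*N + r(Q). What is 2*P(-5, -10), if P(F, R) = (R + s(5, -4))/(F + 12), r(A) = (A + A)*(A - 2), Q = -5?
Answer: 80/7 ≈ 11.429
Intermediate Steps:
r(A) = 2*A*(-2 + A) (r(A) = (2*A)*(-2 + A) = 2*A*(-2 + A))
s(O, N) = 70 + N*O (s(O, N) = O*N + 2*(-5)*(-2 - 5) = N*O + 2*(-5)*(-7) = N*O + 70 = 70 + N*O)
P(F, R) = (50 + R)/(12 + F) (P(F, R) = (R + (70 - 4*5))/(F + 12) = (R + (70 - 20))/(12 + F) = (R + 50)/(12 + F) = (50 + R)/(12 + F))
2*P(-5, -10) = 2*((50 - 10)/(12 - 5)) = 2*(40/7) = 80/7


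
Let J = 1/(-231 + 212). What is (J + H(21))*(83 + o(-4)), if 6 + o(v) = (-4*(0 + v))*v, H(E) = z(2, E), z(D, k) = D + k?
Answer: 5668/19 ≈ 298.32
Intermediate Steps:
H(E) = 2 + E
o(v) = -6 - 4*v² (o(v) = -6 + (-4*(0 + v))*v = -6 + (-4*v)*v = -6 - 4*v²)
J = -1/19 (J = 1/(-19) = -1/19 ≈ -0.052632)
(J + H(21))*(83 + o(-4)) = (-1/19 + (2 + 21))*(83 + (-6 - 4*(-4)²)) = (-1/19 + 23)*(83 + (-6 - 4*16)) = 436*(83 + (-6 - 64))/19 = 436*(83 - 70)/19 = (436/19)*13 = 5668/19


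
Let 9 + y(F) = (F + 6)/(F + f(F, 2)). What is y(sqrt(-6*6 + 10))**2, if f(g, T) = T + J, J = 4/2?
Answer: 2*(120*sqrt(26) + 191*I)/(4*sqrt(26) + 5*I) ≈ 60.93 + 3.7925*I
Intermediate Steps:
J = 2 (J = 4*(1/2) = 2)
f(g, T) = 2 + T (f(g, T) = T + 2 = 2 + T)
y(F) = -9 + (6 + F)/(4 + F) (y(F) = -9 + (F + 6)/(F + (2 + 2)) = -9 + (6 + F)/(F + 4) = -9 + (6 + F)/(4 + F))
y(sqrt(-6*6 + 10))**2 = (2*(-15 - 4*sqrt(-6*6 + 10))/(4 + sqrt(-6*6 + 10)))**2 = (2*(-15 - 4*sqrt(-36 + 10))/(4 + sqrt(-36 + 10)))**2 = (2*(-15 - 4*I*sqrt(26))/(4 + sqrt(-26)))**2 = (2*(-15 - 4*I*sqrt(26))/(4 + I*sqrt(26)))**2 = 4*(-15 - 4*I*sqrt(26))**2/(4 + I*sqrt(26))**2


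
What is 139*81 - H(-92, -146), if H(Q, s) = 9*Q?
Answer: 12087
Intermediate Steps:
139*81 - H(-92, -146) = 139*81 - 9*(-92) = 11259 - 1*(-828) = 11259 + 828 = 12087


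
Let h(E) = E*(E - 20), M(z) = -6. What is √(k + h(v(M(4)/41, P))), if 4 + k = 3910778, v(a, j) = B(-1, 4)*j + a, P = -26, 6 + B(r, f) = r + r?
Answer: √6639647538/41 ≈ 1987.4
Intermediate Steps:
B(r, f) = -6 + 2*r (B(r, f) = -6 + (r + r) = -6 + 2*r)
v(a, j) = a - 8*j (v(a, j) = (-6 + 2*(-1))*j + a = (-6 - 2)*j + a = -8*j + a = a - 8*j)
h(E) = E*(-20 + E)
k = 3910774 (k = -4 + 3910778 = 3910774)
√(k + h(v(M(4)/41, P))) = √(3910774 + (-6/41 - 8*(-26))*(-20 + (-6/41 - 8*(-26)))) = √(3910774 + (-6*1/41 + 208)*(-20 + (-6*1/41 + 208))) = √(3910774 + (-6/41 + 208)*(-20 + (-6/41 + 208))) = √(3910774 + 8522*(-20 + 8522/41)/41) = √(3910774 + (8522/41)*(7702/41)) = √(3910774 + 65636444/1681) = √(6639647538/1681) = √6639647538/41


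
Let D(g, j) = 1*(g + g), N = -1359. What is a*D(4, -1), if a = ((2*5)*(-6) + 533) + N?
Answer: -7088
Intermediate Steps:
D(g, j) = 2*g (D(g, j) = 1*(2*g) = 2*g)
a = -886 (a = ((2*5)*(-6) + 533) - 1359 = (10*(-6) + 533) - 1359 = (-60 + 533) - 1359 = 473 - 1359 = -886)
a*D(4, -1) = -1772*4 = -886*8 = -7088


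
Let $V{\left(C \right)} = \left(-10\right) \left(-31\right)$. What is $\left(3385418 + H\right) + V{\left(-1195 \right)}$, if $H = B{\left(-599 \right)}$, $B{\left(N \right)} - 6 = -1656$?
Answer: $3384078$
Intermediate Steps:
$B{\left(N \right)} = -1650$ ($B{\left(N \right)} = 6 - 1656 = -1650$)
$H = -1650$
$V{\left(C \right)} = 310$
$\left(3385418 + H\right) + V{\left(-1195 \right)} = \left(3385418 - 1650\right) + 310 = 3383768 + 310 = 3384078$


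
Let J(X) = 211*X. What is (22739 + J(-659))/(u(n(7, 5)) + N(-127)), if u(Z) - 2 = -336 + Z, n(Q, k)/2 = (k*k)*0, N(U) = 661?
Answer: -38770/109 ≈ -355.69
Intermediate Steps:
n(Q, k) = 0 (n(Q, k) = 2*((k*k)*0) = 2*(k**2*0) = 2*0 = 0)
u(Z) = -334 + Z (u(Z) = 2 + (-336 + Z) = -334 + Z)
(22739 + J(-659))/(u(n(7, 5)) + N(-127)) = (22739 + 211*(-659))/((-334 + 0) + 661) = (22739 - 139049)/(-334 + 661) = -116310/327 = -116310*1/327 = -38770/109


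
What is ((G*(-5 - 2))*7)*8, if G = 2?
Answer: -784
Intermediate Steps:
((G*(-5 - 2))*7)*8 = ((2*(-5 - 2))*7)*8 = ((2*(-7))*7)*8 = -14*7*8 = -98*8 = -784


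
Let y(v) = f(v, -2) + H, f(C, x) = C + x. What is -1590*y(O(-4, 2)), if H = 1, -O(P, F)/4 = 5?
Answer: 33390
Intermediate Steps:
O(P, F) = -20 (O(P, F) = -4*5 = -20)
y(v) = -1 + v (y(v) = (v - 2) + 1 = (-2 + v) + 1 = -1 + v)
-1590*y(O(-4, 2)) = -1590*(-1 - 20) = -1590*(-21) = 33390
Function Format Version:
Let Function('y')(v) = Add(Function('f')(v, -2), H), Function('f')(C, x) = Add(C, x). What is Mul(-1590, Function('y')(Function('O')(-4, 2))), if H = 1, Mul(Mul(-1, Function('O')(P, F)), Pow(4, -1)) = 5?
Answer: 33390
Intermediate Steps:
Function('O')(P, F) = -20 (Function('O')(P, F) = Mul(-4, 5) = -20)
Function('y')(v) = Add(-1, v) (Function('y')(v) = Add(Add(v, -2), 1) = Add(Add(-2, v), 1) = Add(-1, v))
Mul(-1590, Function('y')(Function('O')(-4, 2))) = Mul(-1590, Add(-1, -20)) = Mul(-1590, -21) = 33390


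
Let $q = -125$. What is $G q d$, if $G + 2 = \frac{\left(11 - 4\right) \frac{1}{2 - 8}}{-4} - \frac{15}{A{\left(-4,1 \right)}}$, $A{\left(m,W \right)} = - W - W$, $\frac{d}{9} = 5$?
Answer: $- \frac{260625}{8} \approx -32578.0$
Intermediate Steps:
$d = 45$ ($d = 9 \cdot 5 = 45$)
$A{\left(m,W \right)} = - 2 W$
$G = \frac{139}{24}$ ($G = -2 + \left(\frac{\left(11 - 4\right) \frac{1}{2 - 8}}{-4} - \frac{15}{\left(-2\right) 1}\right) = -2 + \left(\frac{7}{-6} \left(- \frac{1}{4}\right) - \frac{15}{-2}\right) = -2 + \left(7 \left(- \frac{1}{6}\right) \left(- \frac{1}{4}\right) - - \frac{15}{2}\right) = -2 + \left(\left(- \frac{7}{6}\right) \left(- \frac{1}{4}\right) + \frac{15}{2}\right) = -2 + \left(\frac{7}{24} + \frac{15}{2}\right) = -2 + \frac{187}{24} = \frac{139}{24} \approx 5.7917$)
$G q d = \frac{139 \left(\left(-125\right) 45\right)}{24} = \frac{139}{24} \left(-5625\right) = - \frac{260625}{8}$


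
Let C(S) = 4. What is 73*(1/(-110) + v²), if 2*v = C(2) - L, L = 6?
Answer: 7957/110 ≈ 72.336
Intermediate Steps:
v = -1 (v = (4 - 1*6)/2 = (4 - 6)/2 = (½)*(-2) = -1)
73*(1/(-110) + v²) = 73*(1/(-110) + (-1)²) = 73*(-1/110 + 1) = 73*(109/110) = 7957/110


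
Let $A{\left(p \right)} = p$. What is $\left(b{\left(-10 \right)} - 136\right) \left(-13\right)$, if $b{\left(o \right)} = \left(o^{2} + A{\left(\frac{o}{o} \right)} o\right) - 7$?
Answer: $689$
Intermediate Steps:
$b{\left(o \right)} = -7 + o + o^{2}$ ($b{\left(o \right)} = \left(o^{2} + \frac{o}{o} o\right) - 7 = \left(o^{2} + 1 o\right) - 7 = \left(o^{2} + o\right) - 7 = \left(o + o^{2}\right) - 7 = -7 + o + o^{2}$)
$\left(b{\left(-10 \right)} - 136\right) \left(-13\right) = \left(\left(-7 - 10 + \left(-10\right)^{2}\right) - 136\right) \left(-13\right) = \left(\left(-7 - 10 + 100\right) - 136\right) \left(-13\right) = \left(83 - 136\right) \left(-13\right) = \left(-53\right) \left(-13\right) = 689$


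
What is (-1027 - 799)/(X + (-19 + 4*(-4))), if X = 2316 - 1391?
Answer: -913/445 ≈ -2.0517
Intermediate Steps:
X = 925
(-1027 - 799)/(X + (-19 + 4*(-4))) = (-1027 - 799)/(925 + (-19 + 4*(-4))) = -1826/(925 + (-19 - 16)) = -1826/(925 - 35) = -1826/890 = -1826*1/890 = -913/445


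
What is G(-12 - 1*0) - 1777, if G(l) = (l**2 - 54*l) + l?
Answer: -997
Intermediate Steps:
G(l) = l**2 - 53*l
G(-12 - 1*0) - 1777 = (-12 - 1*0)*(-53 + (-12 - 1*0)) - 1777 = (-12 + 0)*(-53 + (-12 + 0)) - 1777 = -12*(-53 - 12) - 1777 = -12*(-65) - 1777 = 780 - 1777 = -997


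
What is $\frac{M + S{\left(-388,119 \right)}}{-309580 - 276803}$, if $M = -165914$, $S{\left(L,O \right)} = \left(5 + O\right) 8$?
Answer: $\frac{54974}{195461} \approx 0.28125$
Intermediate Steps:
$S{\left(L,O \right)} = 40 + 8 O$
$\frac{M + S{\left(-388,119 \right)}}{-309580 - 276803} = \frac{-165914 + \left(40 + 8 \cdot 119\right)}{-309580 - 276803} = \frac{-165914 + \left(40 + 952\right)}{-586383} = \left(-165914 + 992\right) \left(- \frac{1}{586383}\right) = \left(-164922\right) \left(- \frac{1}{586383}\right) = \frac{54974}{195461}$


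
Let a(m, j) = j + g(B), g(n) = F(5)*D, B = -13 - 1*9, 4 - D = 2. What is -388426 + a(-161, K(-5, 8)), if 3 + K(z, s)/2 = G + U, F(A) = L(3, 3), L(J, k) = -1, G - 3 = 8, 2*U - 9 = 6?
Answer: -388397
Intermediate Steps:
U = 15/2 (U = 9/2 + (½)*6 = 9/2 + 3 = 15/2 ≈ 7.5000)
D = 2 (D = 4 - 1*2 = 4 - 2 = 2)
G = 11 (G = 3 + 8 = 11)
B = -22 (B = -13 - 9 = -22)
F(A) = -1
g(n) = -2 (g(n) = -1*2 = -2)
K(z, s) = 31 (K(z, s) = -6 + 2*(11 + 15/2) = -6 + 2*(37/2) = -6 + 37 = 31)
a(m, j) = -2 + j (a(m, j) = j - 2 = -2 + j)
-388426 + a(-161, K(-5, 8)) = -388426 + (-2 + 31) = -388426 + 29 = -388397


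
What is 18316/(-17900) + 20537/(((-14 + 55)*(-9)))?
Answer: -93592726/1651275 ≈ -56.679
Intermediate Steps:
18316/(-17900) + 20537/(((-14 + 55)*(-9))) = 18316*(-1/17900) + 20537/((41*(-9))) = -4579/4475 + 20537/(-369) = -4579/4475 + 20537*(-1/369) = -4579/4475 - 20537/369 = -93592726/1651275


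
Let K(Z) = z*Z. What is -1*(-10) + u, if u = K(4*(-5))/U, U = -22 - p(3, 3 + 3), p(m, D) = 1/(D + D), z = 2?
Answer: 626/53 ≈ 11.811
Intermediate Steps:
p(m, D) = 1/(2*D)
K(Z) = 2*Z
U = -265/12 (U = -22 - 1/(2*(3 + 3)) = -22 - 1/(2*6) = -22 - 1*1/12 = -22 - 1/12 = -265/12 ≈ -22.083)
u = 96/53 (u = (2*(4*(-5)))/(-265/12) = (2*(-20))*(-12/265) = -40*(-12/265) = 96/53 ≈ 1.8113)
-1*(-10) + u = -1*(-10) + 96/53 = 10 + 96/53 = 626/53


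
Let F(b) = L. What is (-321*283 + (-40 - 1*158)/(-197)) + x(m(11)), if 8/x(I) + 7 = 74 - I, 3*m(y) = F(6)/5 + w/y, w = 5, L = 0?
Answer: -19739121915/217291 ≈ -90842.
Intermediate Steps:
F(b) = 0
m(y) = 5/(3*y) (m(y) = (0/5 + 5/y)/3 = (0*(⅕) + 5/y)/3 = (0 + 5/y)/3 = (5/y)/3 = 5/(3*y))
x(I) = 8/(67 - I) (x(I) = 8/(-7 + (74 - I)) = 8/(67 - I))
(-321*283 + (-40 - 1*158)/(-197)) + x(m(11)) = (-321*283 + (-40 - 1*158)/(-197)) - 8/(-67 + (5/3)/11) = (-90843 + (-40 - 158)*(-1/197)) - 8/(-67 + (5/3)*(1/11)) = (-90843 - 198*(-1/197)) - 8/(-67 + 5/33) = (-90843 + 198/197) - 8/(-2206/33) = -17895873/197 - 8*(-33/2206) = -17895873/197 + 132/1103 = -19739121915/217291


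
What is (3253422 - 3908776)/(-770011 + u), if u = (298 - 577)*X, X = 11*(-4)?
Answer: 655354/757735 ≈ 0.86489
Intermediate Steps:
X = -44
u = 12276 (u = (298 - 577)*(-44) = -279*(-44) = 12276)
(3253422 - 3908776)/(-770011 + u) = (3253422 - 3908776)/(-770011 + 12276) = -655354/(-757735) = -655354*(-1/757735) = 655354/757735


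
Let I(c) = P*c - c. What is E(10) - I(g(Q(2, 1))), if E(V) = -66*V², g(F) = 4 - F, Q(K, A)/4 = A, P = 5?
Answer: -6600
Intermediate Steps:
Q(K, A) = 4*A
I(c) = 4*c (I(c) = 5*c - c = 4*c)
E(10) - I(g(Q(2, 1))) = -66*10² - 4*(4 - 4) = -66*100 - 4*(4 - 1*4) = -6600 - 4*(4 - 4) = -6600 - 4*0 = -6600 - 1*0 = -6600 + 0 = -6600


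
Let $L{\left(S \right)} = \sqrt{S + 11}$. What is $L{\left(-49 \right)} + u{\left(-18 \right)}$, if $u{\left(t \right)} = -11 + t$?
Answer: $-29 + i \sqrt{38} \approx -29.0 + 6.1644 i$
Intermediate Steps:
$L{\left(S \right)} = \sqrt{11 + S}$
$L{\left(-49 \right)} + u{\left(-18 \right)} = \sqrt{11 - 49} - 29 = \sqrt{-38} - 29 = i \sqrt{38} - 29 = -29 + i \sqrt{38}$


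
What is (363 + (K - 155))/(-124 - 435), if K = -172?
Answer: -36/559 ≈ -0.064401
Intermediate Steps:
(363 + (K - 155))/(-124 - 435) = (363 + (-172 - 155))/(-124 - 435) = (363 - 327)/(-559) = 36*(-1/559) = -36/559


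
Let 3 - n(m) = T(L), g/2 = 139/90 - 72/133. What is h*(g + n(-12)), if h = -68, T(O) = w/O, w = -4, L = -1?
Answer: -409496/5985 ≈ -68.420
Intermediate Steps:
g = 12007/5985 (g = 2*(139/90 - 72/133) = 2*(12007/11970) = 12007/5985 ≈ 2.0062)
T(O) = -4/O
n(m) = -1 (n(m) = 3 - (-4)/(-1) = 3 - (-4)*(-1) = 3 - 1*4 = 3 - 4 = -1)
h*(g + n(-12)) = -68*(12007/5985 - 1) = -68*6022/5985 = -409496/5985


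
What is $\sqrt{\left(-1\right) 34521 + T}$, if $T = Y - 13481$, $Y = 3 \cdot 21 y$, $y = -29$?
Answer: $i \sqrt{49829} \approx 223.22 i$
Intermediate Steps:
$Y = -1827$ ($Y = 3 \cdot 21 \left(-29\right) = 63 \left(-29\right) = -1827$)
$T = -15308$ ($T = -1827 - 13481 = -15308$)
$\sqrt{\left(-1\right) 34521 + T} = \sqrt{\left(-1\right) 34521 - 15308} = \sqrt{-34521 - 15308} = \sqrt{-49829} = i \sqrt{49829}$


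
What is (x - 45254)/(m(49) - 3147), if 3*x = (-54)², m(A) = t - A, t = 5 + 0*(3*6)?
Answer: 44282/3191 ≈ 13.877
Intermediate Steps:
t = 5 (t = 5 + 0*18 = 5 + 0 = 5)
m(A) = 5 - A
x = 972 (x = (⅓)*(-54)² = (⅓)*2916 = 972)
(x - 45254)/(m(49) - 3147) = (972 - 45254)/((5 - 1*49) - 3147) = -44282/((5 - 49) - 3147) = -44282/(-44 - 3147) = -44282/(-3191) = -44282*(-1/3191) = 44282/3191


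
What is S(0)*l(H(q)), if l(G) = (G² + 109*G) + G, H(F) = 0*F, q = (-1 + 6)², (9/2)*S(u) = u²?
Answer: 0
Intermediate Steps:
S(u) = 2*u²/9
q = 25 (q = 5² = 25)
H(F) = 0
l(G) = G² + 110*G
S(0)*l(H(q)) = ((2/9)*0²)*(0*(110 + 0)) = ((2/9)*0)*(0*110) = 0*0 = 0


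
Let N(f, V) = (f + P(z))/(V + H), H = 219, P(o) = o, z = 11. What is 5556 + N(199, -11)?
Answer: 577929/104 ≈ 5557.0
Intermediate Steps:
N(f, V) = (11 + f)/(219 + V) (N(f, V) = (f + 11)/(V + 219) = (11 + f)/(219 + V))
5556 + N(199, -11) = 5556 + (11 + 199)/(219 - 11) = 5556 + 210/208 = 5556 + (1/208)*210 = 5556 + 105/104 = 577929/104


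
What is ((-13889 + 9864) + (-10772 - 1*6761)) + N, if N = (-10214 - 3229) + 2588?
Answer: -32413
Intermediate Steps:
N = -10855 (N = -13443 + 2588 = -10855)
((-13889 + 9864) + (-10772 - 1*6761)) + N = ((-13889 + 9864) + (-10772 - 1*6761)) - 10855 = (-4025 + (-10772 - 6761)) - 10855 = (-4025 - 17533) - 10855 = -21558 - 10855 = -32413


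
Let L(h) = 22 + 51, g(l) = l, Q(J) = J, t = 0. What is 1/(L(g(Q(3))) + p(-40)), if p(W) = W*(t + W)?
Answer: 1/1673 ≈ 0.00059773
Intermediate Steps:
L(h) = 73
p(W) = W² (p(W) = W*(0 + W) = W*W = W²)
1/(L(g(Q(3))) + p(-40)) = 1/(73 + (-40)²) = 1/(73 + 1600) = 1/1673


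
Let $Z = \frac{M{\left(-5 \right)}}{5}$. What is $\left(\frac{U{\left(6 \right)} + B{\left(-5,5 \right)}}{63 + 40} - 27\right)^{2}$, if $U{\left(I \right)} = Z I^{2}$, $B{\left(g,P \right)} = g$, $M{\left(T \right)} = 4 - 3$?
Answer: $\frac{193043236}{265225} \approx 727.85$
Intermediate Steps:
$M{\left(T \right)} = 1$
$Z = \frac{1}{5}$ ($Z = 1 \cdot \frac{1}{5} = \frac{1}{5} \approx 0.2$)
$U{\left(I \right)} = \frac{I^{2}}{5}$
$\left(\frac{U{\left(6 \right)} + B{\left(-5,5 \right)}}{63 + 40} - 27\right)^{2} = \left(\frac{\frac{6^{2}}{5} - 5}{63 + 40} - 27\right)^{2} = \left(\frac{\frac{1}{5} \cdot 36 - 5}{103} - 27\right)^{2} = \left(\left(\frac{36}{5} - 5\right) \frac{1}{103} - 27\right)^{2} = \left(\frac{11}{5} \cdot \frac{1}{103} - 27\right)^{2} = \left(\frac{11}{515} - 27\right)^{2} = \left(- \frac{13894}{515}\right)^{2} = \frac{193043236}{265225}$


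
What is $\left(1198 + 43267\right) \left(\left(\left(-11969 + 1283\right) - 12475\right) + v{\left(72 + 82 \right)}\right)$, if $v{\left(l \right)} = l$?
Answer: $-1023006255$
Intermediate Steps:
$\left(1198 + 43267\right) \left(\left(\left(-11969 + 1283\right) - 12475\right) + v{\left(72 + 82 \right)}\right) = \left(1198 + 43267\right) \left(\left(\left(-11969 + 1283\right) - 12475\right) + \left(72 + 82\right)\right) = 44465 \left(\left(-10686 - 12475\right) + 154\right) = 44465 \left(-23161 + 154\right) = 44465 \left(-23007\right) = -1023006255$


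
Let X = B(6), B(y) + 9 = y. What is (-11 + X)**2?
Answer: 196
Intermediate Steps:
B(y) = -9 + y
X = -3 (X = -9 + 6 = -3)
(-11 + X)**2 = (-11 - 3)**2 = (-14)**2 = 196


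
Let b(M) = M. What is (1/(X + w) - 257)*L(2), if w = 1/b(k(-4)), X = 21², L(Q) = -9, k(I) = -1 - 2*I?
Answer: 7142481/3088 ≈ 2313.0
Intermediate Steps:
X = 441
w = ⅐ (w = 1/(-1 - 2*(-4)) = 1/(-1 + 8) = 1/7 = ⅐ ≈ 0.14286)
(1/(X + w) - 257)*L(2) = (1/(441 + ⅐) - 257)*(-9) = (1/(3088/7) - 257)*(-9) = (7/3088 - 257)*(-9) = -793609/3088*(-9) = 7142481/3088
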